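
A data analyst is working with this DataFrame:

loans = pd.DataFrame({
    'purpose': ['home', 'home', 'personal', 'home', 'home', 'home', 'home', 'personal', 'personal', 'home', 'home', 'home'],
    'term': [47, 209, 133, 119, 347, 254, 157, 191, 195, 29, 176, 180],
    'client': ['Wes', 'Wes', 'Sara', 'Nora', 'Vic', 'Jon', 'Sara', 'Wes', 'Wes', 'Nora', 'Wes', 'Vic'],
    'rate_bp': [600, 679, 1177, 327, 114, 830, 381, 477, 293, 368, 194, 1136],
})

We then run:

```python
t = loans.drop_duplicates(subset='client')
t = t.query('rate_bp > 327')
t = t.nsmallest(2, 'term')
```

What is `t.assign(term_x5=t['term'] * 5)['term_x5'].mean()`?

drop duplicate client (keep=first):
    purpose  term client  rate_bp
0      home    47    Wes      600
2  personal   133   Sara     1177
3      home   119   Nora      327
4      home   347    Vic      114
5      home   254    Jon      830
filter rows where rate_bp > 327:
    purpose  term client  rate_bp
0      home    47    Wes      600
2  personal   133   Sara     1177
5      home   254    Jon      830
take 2 rows with smallest term:
    purpose  term client  rate_bp
0      home    47    Wes      600
2  personal   133   Sara     1177
add column term_x5 = t['term'] * 5:
    purpose  term client  rate_bp  term_x5
0      home    47    Wes      600      235
2  personal   133   Sara     1177      665
Then the mean of column 'term_x5': 450.0

450.0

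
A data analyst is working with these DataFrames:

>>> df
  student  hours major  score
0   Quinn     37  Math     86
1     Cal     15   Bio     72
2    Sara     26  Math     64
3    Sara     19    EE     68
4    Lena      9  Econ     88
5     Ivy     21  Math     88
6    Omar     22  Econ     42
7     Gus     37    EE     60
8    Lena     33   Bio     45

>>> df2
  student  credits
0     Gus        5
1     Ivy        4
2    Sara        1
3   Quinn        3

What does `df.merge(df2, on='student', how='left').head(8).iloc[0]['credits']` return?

merge on 'student' (how='left') → 9 rows:
  student  hours major  score  credits
0   Quinn     37  Math     86      3.0
1     Cal     15   Bio     72      NaN
2    Sara     26  Math     64      1.0
3    Sara     19    EE     68      1.0
4    Lena      9  Econ     88      NaN
5     Ivy     21  Math     88      4.0
6    Omar     22  Econ     42      NaN
7     Gus     37    EE     60      5.0
8    Lena     33   Bio     45      NaN
take first 8 rows:
  student  hours major  score  credits
0   Quinn     37  Math     86      3.0
1     Cal     15   Bio     72      NaN
2    Sara     26  Math     64      1.0
3    Sara     19    EE     68      1.0
4    Lena      9  Econ     88      NaN
5     Ivy     21  Math     88      4.0
6    Omar     22  Econ     42      NaN
7     Gus     37    EE     60      5.0
Then the value at position 0, column 'credits': 3.0

3.0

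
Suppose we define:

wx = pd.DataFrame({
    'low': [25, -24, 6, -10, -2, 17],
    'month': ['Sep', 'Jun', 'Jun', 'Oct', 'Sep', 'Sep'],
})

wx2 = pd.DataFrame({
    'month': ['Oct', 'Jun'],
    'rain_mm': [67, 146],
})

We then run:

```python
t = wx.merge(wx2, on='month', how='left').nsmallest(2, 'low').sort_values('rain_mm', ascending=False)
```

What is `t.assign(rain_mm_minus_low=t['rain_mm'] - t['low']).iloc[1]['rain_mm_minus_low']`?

77.0

merge on 'month' (how='left') → 6 rows:
   low month  rain_mm
0   25   Sep      NaN
1  -24   Jun    146.0
2    6   Jun    146.0
3  -10   Oct     67.0
4   -2   Sep      NaN
5   17   Sep      NaN
take 2 rows with smallest low:
   low month  rain_mm
1  -24   Jun    146.0
3  -10   Oct     67.0
sort by rain_mm descending:
   low month  rain_mm
1  -24   Jun    146.0
3  -10   Oct     67.0
add column rain_mm_minus_low = t['rain_mm'] - t['low']:
   low month  rain_mm  rain_mm_minus_low
1  -24   Jun    146.0              170.0
3  -10   Oct     67.0               77.0
Finally, value at position 1, column 'rain_mm_minus_low' = 77.0.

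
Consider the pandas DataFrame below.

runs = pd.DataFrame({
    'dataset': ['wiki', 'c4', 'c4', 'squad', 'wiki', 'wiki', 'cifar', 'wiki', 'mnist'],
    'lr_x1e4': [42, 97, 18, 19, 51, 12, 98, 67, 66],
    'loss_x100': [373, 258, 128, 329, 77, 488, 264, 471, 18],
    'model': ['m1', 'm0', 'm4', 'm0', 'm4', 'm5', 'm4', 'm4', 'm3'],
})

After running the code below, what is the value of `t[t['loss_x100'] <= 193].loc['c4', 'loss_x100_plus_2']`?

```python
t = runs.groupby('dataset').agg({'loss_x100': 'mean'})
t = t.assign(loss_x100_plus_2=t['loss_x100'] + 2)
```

group by dataset, mean of loss_x100:
         loss_x100
dataset           
c4          193.00
cifar       264.00
mnist        18.00
squad       329.00
wiki        352.25
add column loss_x100_plus_2 = t['loss_x100'] + 2:
         loss_x100  loss_x100_plus_2
dataset                             
c4          193.00            195.00
cifar       264.00            266.00
mnist        18.00             20.00
squad       329.00            331.00
wiki        352.25            354.25
filter rows where loss_x100 <= 193:
         loss_x100  loss_x100_plus_2
dataset                             
c4           193.0             195.0
mnist         18.0              20.0

195.0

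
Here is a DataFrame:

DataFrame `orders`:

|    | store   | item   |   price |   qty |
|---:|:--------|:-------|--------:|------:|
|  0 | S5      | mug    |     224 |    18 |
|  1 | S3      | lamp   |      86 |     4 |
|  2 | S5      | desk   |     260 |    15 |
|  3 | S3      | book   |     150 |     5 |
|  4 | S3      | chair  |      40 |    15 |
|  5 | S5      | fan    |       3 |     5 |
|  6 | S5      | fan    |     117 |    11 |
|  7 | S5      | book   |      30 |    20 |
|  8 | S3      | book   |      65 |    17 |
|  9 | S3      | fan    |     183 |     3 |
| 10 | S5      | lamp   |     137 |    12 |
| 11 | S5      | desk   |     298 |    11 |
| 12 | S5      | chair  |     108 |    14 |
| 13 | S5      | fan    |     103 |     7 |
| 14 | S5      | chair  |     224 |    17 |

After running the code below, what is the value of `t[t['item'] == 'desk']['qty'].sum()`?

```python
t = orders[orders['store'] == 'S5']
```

26

filter rows where store == 'S5':
   store   item  price  qty
0     S5    mug    224   18
2     S5   desk    260   15
5     S5    fan      3    5
6     S5    fan    117   11
7     S5   book     30   20
10    S5   lamp    137   12
11    S5   desk    298   11
12    S5  chair    108   14
13    S5    fan    103    7
14    S5  chair    224   17
filter rows where item == 'desk':
   store  item  price  qty
2     S5  desk    260   15
11    S5  desk    298   11
Taking the sum of column 'qty' gives 26.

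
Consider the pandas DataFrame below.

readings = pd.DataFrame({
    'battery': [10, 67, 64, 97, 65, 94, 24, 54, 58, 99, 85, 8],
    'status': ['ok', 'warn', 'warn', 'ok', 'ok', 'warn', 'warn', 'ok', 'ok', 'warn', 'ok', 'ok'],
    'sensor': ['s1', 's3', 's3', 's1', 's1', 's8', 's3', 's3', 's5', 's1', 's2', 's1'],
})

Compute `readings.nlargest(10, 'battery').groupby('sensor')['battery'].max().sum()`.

403

take 10 rows with largest battery:
    battery status sensor
9        99   warn     s1
3        97     ok     s1
5        94   warn     s8
10       85     ok     s2
1        67   warn     s3
4        65     ok     s1
2        64   warn     s3
8        58     ok     s5
7        54     ok     s3
6        24   warn     s3
group by sensor, max of battery:
sensor
s1    99
s2    85
s3    67
s5    58
s8    94
Name: battery, dtype: int64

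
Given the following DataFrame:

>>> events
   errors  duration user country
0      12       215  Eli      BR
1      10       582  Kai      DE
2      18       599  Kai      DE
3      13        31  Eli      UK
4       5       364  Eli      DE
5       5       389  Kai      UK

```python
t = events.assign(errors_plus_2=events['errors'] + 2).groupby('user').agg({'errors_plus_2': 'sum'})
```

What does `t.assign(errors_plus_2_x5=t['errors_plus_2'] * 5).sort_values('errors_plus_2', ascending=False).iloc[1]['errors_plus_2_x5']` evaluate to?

180

add column errors_plus_2 = events['errors'] + 2:
   errors  duration user country  errors_plus_2
0      12       215  Eli      BR             14
1      10       582  Kai      DE             12
2      18       599  Kai      DE             20
3      13        31  Eli      UK             15
4       5       364  Eli      DE              7
5       5       389  Kai      UK              7
group by user, sum of errors_plus_2:
      errors_plus_2
user               
Eli              36
Kai              39
add column errors_plus_2_x5 = t['errors_plus_2'] * 5:
      errors_plus_2  errors_plus_2_x5
user                                 
Eli              36               180
Kai              39               195
sort by errors_plus_2 descending:
      errors_plus_2  errors_plus_2_x5
user                                 
Kai              39               195
Eli              36               180
value at position 1, column 'errors_plus_2_x5' → 180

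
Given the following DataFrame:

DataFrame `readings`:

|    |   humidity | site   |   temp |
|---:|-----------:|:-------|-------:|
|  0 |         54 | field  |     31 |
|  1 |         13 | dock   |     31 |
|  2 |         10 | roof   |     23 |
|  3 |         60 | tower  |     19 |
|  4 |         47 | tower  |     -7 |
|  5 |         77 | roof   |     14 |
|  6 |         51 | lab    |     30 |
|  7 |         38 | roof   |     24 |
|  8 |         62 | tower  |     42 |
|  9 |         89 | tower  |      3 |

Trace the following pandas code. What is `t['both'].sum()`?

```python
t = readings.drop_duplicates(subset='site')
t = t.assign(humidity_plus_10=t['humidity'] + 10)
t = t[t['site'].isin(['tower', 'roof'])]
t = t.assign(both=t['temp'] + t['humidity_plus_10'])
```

132

drop duplicate site (keep=first):
   humidity   site  temp
0        54  field    31
1        13   dock    31
2        10   roof    23
3        60  tower    19
6        51    lab    30
add column humidity_plus_10 = t['humidity'] + 10:
   humidity   site  temp  humidity_plus_10
0        54  field    31                64
1        13   dock    31                23
2        10   roof    23                20
3        60  tower    19                70
6        51    lab    30                61
filter rows where site in ['tower', 'roof']:
   humidity   site  temp  humidity_plus_10
2        10   roof    23                20
3        60  tower    19                70
add column both = t['temp'] + t['humidity_plus_10']:
   humidity   site  temp  humidity_plus_10  both
2        10   roof    23                20    43
3        60  tower    19                70    89
Finally, sum of column 'both' = 132.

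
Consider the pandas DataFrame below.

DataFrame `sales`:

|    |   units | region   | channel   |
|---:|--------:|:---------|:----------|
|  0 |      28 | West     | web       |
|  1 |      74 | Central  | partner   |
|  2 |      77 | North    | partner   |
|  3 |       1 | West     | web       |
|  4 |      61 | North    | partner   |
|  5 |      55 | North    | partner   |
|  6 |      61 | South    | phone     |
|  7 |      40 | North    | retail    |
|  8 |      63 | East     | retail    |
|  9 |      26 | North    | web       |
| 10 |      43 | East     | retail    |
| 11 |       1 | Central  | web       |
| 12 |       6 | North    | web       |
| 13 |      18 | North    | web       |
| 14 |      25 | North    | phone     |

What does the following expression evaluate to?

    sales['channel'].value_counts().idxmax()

value_counts of channel:
channel
web        6
partner    4
retail     3
phone      2
Name: count, dtype: int64
Finally, label with the largest value = web.

web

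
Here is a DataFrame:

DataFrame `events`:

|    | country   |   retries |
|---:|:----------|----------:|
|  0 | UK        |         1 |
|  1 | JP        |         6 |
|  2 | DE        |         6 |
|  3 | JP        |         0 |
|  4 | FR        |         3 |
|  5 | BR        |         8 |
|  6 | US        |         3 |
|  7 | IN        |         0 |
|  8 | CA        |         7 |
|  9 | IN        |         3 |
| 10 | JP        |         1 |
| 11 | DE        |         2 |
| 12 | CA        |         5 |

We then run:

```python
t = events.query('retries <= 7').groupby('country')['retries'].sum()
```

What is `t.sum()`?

37

filter rows where retries <= 7:
   country  retries
0       UK        1
1       JP        6
2       DE        6
3       JP        0
4       FR        3
6       US        3
7       IN        0
8       CA        7
9       IN        3
10      JP        1
11      DE        2
12      CA        5
group by country, sum of retries:
country
CA    12
DE     8
FR     3
IN     3
JP     7
UK     1
US     3
Name: retries, dtype: int64
Finally, sum of the resulting series = 37.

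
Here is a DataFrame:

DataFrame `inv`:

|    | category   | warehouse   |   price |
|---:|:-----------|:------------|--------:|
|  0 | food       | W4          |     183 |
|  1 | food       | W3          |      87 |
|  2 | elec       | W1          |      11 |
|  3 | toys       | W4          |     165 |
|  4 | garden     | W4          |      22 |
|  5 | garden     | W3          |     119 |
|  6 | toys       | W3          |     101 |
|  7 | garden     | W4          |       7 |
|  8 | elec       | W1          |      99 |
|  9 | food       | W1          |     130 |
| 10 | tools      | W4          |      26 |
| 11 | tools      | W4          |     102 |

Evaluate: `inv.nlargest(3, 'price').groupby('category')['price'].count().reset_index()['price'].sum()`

3

take 3 rows with largest price:
  category warehouse  price
0     food        W4    183
3     toys        W4    165
9     food        W1    130
group by category, count of price:
category
food    2
toys    1
Name: price, dtype: int64
reset_index():
  category  price
0     food      2
1     toys      1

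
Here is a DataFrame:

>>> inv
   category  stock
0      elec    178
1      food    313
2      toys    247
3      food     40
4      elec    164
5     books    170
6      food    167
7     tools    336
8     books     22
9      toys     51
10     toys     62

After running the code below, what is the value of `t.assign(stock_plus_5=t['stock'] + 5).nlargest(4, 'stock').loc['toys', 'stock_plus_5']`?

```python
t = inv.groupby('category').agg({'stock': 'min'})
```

56

group by category, min of stock:
          stock
category       
books        22
elec        164
food         40
tools       336
toys         51
add column stock_plus_5 = t['stock'] + 5:
          stock  stock_plus_5
category                     
books        22            27
elec        164           169
food         40            45
tools       336           341
toys         51            56
take 4 rows with largest stock:
          stock  stock_plus_5
category                     
tools       336           341
elec        164           169
toys         51            56
food         40            45
Hence 56.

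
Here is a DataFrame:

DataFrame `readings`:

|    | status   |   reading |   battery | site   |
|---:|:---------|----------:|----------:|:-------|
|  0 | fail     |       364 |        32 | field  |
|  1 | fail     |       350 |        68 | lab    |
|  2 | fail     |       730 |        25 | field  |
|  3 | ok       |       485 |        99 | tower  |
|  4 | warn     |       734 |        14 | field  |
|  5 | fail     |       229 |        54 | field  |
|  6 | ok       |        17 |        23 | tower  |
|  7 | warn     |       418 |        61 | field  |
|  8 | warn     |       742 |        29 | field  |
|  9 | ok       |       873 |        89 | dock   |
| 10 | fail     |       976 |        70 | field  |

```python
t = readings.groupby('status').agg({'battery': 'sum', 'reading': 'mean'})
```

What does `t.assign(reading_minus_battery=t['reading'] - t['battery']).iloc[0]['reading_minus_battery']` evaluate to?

group by status: sum(battery), mean(reading):
        battery     reading
status                     
fail        249  529.800000
ok          211  458.333333
warn        104  631.333333
add column reading_minus_battery = t['reading'] - t['battery']:
        battery     reading  reading_minus_battery
status                                            
fail        249  529.800000             280.800000
ok          211  458.333333             247.333333
warn        104  631.333333             527.333333

280.8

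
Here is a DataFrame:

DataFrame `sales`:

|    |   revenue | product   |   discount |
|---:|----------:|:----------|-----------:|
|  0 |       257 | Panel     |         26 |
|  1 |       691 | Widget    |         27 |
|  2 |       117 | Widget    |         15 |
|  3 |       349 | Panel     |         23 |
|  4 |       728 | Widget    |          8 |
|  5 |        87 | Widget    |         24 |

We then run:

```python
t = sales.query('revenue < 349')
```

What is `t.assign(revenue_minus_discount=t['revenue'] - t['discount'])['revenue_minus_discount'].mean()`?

filter rows where revenue < 349:
   revenue product  discount
0      257   Panel        26
2      117  Widget        15
5       87  Widget        24
add column revenue_minus_discount = t['revenue'] - t['discount']:
   revenue product  discount  revenue_minus_discount
0      257   Panel        26                     231
2      117  Widget        15                     102
5       87  Widget        24                      63
So mean() = 132.0.

132.0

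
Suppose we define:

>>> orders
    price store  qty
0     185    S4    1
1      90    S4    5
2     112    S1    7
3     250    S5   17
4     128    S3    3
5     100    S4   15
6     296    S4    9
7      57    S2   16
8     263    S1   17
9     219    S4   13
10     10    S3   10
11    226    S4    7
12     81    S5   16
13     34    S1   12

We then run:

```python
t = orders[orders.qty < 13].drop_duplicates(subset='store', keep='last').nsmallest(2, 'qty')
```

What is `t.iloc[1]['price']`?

filter rows where qty < 13:
    price store  qty
0     185    S4    1
1      90    S4    5
2     112    S1    7
4     128    S3    3
6     296    S4    9
10     10    S3   10
11    226    S4    7
13     34    S1   12
drop duplicate store (keep=last):
    price store  qty
10     10    S3   10
11    226    S4    7
13     34    S1   12
take 2 rows with smallest qty:
    price store  qty
11    226    S4    7
10     10    S3   10
Taking the value at position 1, column 'price' gives 10.

10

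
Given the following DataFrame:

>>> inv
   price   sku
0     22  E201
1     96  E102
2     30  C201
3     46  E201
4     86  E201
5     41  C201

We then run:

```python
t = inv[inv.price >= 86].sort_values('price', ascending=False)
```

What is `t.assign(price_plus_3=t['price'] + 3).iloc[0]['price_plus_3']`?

filter rows where price >= 86:
   price   sku
1     96  E102
4     86  E201
sort by price descending:
   price   sku
1     96  E102
4     86  E201
add column price_plus_3 = t['price'] + 3:
   price   sku  price_plus_3
1     96  E102            99
4     86  E201            89

99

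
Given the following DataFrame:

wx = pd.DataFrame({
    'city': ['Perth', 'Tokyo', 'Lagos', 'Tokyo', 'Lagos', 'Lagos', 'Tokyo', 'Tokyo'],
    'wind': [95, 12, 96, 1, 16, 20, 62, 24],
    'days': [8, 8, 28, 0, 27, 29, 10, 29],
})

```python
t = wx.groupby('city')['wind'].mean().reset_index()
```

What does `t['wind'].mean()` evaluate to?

group by city, mean of wind:
city
Lagos    44.00
Perth    95.00
Tokyo    24.75
Name: wind, dtype: float64
reset_index():
    city   wind
0  Lagos  44.00
1  Perth  95.00
2  Tokyo  24.75
The mean of column 'wind' is 54.5833333333.

54.5833333333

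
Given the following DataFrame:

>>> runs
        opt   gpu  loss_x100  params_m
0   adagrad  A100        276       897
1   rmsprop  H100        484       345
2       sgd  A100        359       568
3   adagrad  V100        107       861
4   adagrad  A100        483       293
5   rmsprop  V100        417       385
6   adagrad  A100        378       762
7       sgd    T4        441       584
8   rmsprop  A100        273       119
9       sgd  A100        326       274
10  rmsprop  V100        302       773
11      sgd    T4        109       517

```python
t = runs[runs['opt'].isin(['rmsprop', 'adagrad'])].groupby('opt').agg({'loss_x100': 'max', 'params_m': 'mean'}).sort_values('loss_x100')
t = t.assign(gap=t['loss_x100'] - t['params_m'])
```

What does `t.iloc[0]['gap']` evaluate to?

-220.25

filter rows where opt in ['rmsprop', 'adagrad']:
        opt   gpu  loss_x100  params_m
0   adagrad  A100        276       897
1   rmsprop  H100        484       345
3   adagrad  V100        107       861
4   adagrad  A100        483       293
5   rmsprop  V100        417       385
6   adagrad  A100        378       762
8   rmsprop  A100        273       119
10  rmsprop  V100        302       773
group by opt: max(loss_x100), mean(params_m):
         loss_x100  params_m
opt                         
adagrad        483    703.25
rmsprop        484    405.50
sort by loss_x100:
         loss_x100  params_m
opt                         
adagrad        483    703.25
rmsprop        484    405.50
add column gap = t['loss_x100'] - t['params_m']:
         loss_x100  params_m     gap
opt                                 
adagrad        483    703.25 -220.25
rmsprop        484    405.50   78.50
Then the value at position 0, column 'gap': -220.25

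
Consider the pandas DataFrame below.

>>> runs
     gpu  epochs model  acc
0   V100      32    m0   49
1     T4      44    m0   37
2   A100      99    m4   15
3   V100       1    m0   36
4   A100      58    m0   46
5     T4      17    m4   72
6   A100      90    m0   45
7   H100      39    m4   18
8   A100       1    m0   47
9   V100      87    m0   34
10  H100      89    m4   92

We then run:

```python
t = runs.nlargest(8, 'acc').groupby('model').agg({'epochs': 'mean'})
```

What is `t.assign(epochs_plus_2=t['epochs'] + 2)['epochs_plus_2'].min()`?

take 8 rows with largest acc:
     gpu  epochs model  acc
10  H100      89    m4   92
5     T4      17    m4   72
0   V100      32    m0   49
8   A100       1    m0   47
4   A100      58    m0   46
6   A100      90    m0   45
1     T4      44    m0   37
3   V100       1    m0   36
group by model, mean of epochs:
          epochs
model           
m0     37.666667
m4     53.000000
add column epochs_plus_2 = t['epochs'] + 2:
          epochs  epochs_plus_2
model                          
m0     37.666667      39.666667
m4     53.000000      55.000000
Finally, min of column 'epochs_plus_2' = 39.6666666667.

39.6666666667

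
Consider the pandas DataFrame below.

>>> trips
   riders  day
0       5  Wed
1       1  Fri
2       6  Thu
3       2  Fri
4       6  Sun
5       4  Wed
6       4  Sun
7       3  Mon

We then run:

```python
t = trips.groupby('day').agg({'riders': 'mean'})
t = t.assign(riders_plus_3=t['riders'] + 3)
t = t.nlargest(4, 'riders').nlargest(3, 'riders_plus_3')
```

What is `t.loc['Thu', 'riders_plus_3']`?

9.0

group by day, mean of riders:
     riders
day        
Fri     1.5
Mon     3.0
Sun     5.0
Thu     6.0
Wed     4.5
add column riders_plus_3 = t['riders'] + 3:
     riders  riders_plus_3
day                       
Fri     1.5            4.5
Mon     3.0            6.0
Sun     5.0            8.0
Thu     6.0            9.0
Wed     4.5            7.5
take 4 rows with largest riders:
     riders  riders_plus_3
day                       
Thu     6.0            9.0
Sun     5.0            8.0
Wed     4.5            7.5
Mon     3.0            6.0
take 3 rows with largest riders_plus_3:
     riders  riders_plus_3
day                       
Thu     6.0            9.0
Sun     5.0            8.0
Wed     4.5            7.5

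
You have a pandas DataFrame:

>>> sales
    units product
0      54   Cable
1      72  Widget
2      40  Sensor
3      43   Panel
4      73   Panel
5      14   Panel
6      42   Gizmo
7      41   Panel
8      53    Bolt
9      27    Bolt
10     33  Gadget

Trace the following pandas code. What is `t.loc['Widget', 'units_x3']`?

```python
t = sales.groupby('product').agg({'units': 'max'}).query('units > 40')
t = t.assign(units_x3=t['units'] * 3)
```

216

group by product, max of units:
         units
product       
Bolt        53
Cable       54
Gadget      33
Gizmo       42
Panel       73
Sensor      40
Widget      72
filter rows where units > 40:
         units
product       
Bolt        53
Cable       54
Gizmo       42
Panel       73
Widget      72
add column units_x3 = t['units'] * 3:
         units  units_x3
product                 
Bolt        53       159
Cable       54       162
Gizmo       42       126
Panel       73       219
Widget      72       216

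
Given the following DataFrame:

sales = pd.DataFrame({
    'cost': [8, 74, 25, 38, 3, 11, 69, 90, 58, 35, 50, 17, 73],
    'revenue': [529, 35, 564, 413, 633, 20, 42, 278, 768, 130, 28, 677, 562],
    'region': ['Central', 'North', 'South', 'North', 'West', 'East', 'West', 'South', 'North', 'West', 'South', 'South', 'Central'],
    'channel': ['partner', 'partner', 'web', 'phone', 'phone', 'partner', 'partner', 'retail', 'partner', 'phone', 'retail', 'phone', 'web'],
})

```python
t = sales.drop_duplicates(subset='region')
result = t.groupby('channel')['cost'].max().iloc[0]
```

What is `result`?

drop duplicate region (keep=first):
   cost  revenue   region  channel
0     8      529  Central  partner
1    74       35    North  partner
2    25      564    South      web
4     3      633     West    phone
5    11       20     East  partner
group by channel, max of cost:
channel
partner    74
phone       3
web        25
Name: cost, dtype: int64
The value at position 0 is 74.

74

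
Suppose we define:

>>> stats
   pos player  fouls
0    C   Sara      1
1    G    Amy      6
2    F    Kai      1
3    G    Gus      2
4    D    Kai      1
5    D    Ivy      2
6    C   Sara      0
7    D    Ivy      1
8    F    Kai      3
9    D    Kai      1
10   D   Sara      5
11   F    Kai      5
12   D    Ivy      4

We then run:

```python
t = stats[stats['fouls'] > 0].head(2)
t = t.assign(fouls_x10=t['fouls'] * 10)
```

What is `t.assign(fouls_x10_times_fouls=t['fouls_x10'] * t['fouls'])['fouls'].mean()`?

filter rows where fouls > 0:
   pos player  fouls
0    C   Sara      1
1    G    Amy      6
2    F    Kai      1
3    G    Gus      2
4    D    Kai      1
5    D    Ivy      2
7    D    Ivy      1
8    F    Kai      3
9    D    Kai      1
10   D   Sara      5
11   F    Kai      5
12   D    Ivy      4
take first 2 rows:
  pos player  fouls
0   C   Sara      1
1   G    Amy      6
add column fouls_x10 = t['fouls'] * 10:
  pos player  fouls  fouls_x10
0   C   Sara      1         10
1   G    Amy      6         60
add column fouls_x10_times_fouls = t['fouls_x10'] * t['fouls']:
  pos player  fouls  fouls_x10  fouls_x10_times_fouls
0   C   Sara      1         10                     10
1   G    Amy      6         60                    360
The mean of column 'fouls' is 3.5.

3.5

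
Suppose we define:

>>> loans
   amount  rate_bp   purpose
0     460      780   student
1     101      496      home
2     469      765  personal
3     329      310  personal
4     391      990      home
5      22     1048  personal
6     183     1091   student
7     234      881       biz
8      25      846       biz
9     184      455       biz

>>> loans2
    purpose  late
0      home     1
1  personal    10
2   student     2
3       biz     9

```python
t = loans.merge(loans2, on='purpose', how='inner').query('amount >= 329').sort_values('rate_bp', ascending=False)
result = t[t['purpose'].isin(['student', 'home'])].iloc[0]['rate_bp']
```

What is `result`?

990

merge on 'purpose' (how='inner') → 10 rows:
   amount  rate_bp   purpose  late
0     460      780   student     2
1     101      496      home     1
2     469      765  personal    10
3     329      310  personal    10
4     391      990      home     1
5      22     1048  personal    10
6     183     1091   student     2
7     234      881       biz     9
8      25      846       biz     9
9     184      455       biz     9
filter rows where amount >= 329:
   amount  rate_bp   purpose  late
0     460      780   student     2
2     469      765  personal    10
3     329      310  personal    10
4     391      990      home     1
sort by rate_bp descending:
   amount  rate_bp   purpose  late
4     391      990      home     1
0     460      780   student     2
2     469      765  personal    10
3     329      310  personal    10
filter rows where purpose in ['student', 'home']:
   amount  rate_bp  purpose  late
4     391      990     home     1
0     460      780  student     2
Finally, value at position 0, column 'rate_bp' = 990.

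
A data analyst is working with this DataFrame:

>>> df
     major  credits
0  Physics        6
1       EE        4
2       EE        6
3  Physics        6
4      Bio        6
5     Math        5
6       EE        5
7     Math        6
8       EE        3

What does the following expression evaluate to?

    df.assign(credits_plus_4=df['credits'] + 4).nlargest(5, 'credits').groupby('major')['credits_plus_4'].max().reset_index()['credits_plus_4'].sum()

40

add column credits_plus_4 = df['credits'] + 4:
     major  credits  credits_plus_4
0  Physics        6              10
1       EE        4               8
2       EE        6              10
3  Physics        6              10
4      Bio        6              10
5     Math        5               9
6       EE        5               9
7     Math        6              10
8       EE        3               7
take 5 rows with largest credits:
     major  credits  credits_plus_4
0  Physics        6              10
2       EE        6              10
3  Physics        6              10
4      Bio        6              10
7     Math        6              10
group by major, max of credits_plus_4:
major
Bio        10
EE         10
Math       10
Physics    10
Name: credits_plus_4, dtype: int64
reset_index():
     major  credits_plus_4
0      Bio              10
1       EE              10
2     Math              10
3  Physics              10
Reading off the sum of column 'credits_plus_4', we get 40.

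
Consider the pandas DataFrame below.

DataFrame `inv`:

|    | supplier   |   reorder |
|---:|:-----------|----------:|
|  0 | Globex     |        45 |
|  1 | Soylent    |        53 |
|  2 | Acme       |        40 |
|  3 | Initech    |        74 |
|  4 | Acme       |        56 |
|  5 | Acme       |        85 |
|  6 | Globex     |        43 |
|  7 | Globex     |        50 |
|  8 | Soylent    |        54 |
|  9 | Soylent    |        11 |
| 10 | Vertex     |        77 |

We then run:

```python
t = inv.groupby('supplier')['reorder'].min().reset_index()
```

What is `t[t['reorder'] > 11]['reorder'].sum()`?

234

group by supplier, min of reorder:
supplier
Acme       40
Globex     43
Initech    74
Soylent    11
Vertex     77
Name: reorder, dtype: int64
reset_index():
  supplier  reorder
0     Acme       40
1   Globex       43
2  Initech       74
3  Soylent       11
4   Vertex       77
filter rows where reorder > 11:
  supplier  reorder
0     Acme       40
1   Globex       43
2  Initech       74
4   Vertex       77
So sum() = 234.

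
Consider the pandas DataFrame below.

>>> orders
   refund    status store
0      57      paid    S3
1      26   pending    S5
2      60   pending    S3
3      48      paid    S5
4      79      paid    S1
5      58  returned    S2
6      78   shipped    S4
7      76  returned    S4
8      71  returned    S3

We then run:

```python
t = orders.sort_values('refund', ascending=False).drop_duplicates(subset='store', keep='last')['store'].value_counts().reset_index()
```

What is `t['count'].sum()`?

5

sort by refund descending:
   refund    status store
4      79      paid    S1
6      78   shipped    S4
7      76  returned    S4
8      71  returned    S3
2      60   pending    S3
5      58  returned    S2
0      57      paid    S3
3      48      paid    S5
1      26   pending    S5
drop duplicate store (keep=last):
   refund    status store
4      79      paid    S1
7      76  returned    S4
5      58  returned    S2
0      57      paid    S3
1      26   pending    S5
value_counts of store:
store
S1    1
S4    1
S2    1
S3    1
S5    1
Name: count, dtype: int64
reset_index():
  store  count
0    S1      1
1    S4      1
2    S2      1
3    S3      1
4    S5      1
sum of column 'count' → 5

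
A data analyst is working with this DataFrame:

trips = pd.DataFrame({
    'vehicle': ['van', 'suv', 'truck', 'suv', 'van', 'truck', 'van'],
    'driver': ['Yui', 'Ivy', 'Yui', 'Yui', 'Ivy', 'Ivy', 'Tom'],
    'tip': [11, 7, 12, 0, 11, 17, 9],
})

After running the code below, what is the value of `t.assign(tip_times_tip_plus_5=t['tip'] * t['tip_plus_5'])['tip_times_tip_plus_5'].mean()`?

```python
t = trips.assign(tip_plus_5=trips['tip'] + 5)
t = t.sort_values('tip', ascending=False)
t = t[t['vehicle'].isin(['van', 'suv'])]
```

add column tip_plus_5 = trips['tip'] + 5:
  vehicle driver  tip  tip_plus_5
0     van    Yui   11          16
1     suv    Ivy    7          12
2   truck    Yui   12          17
3     suv    Yui    0           5
4     van    Ivy   11          16
5   truck    Ivy   17          22
6     van    Tom    9          14
sort by tip descending:
  vehicle driver  tip  tip_plus_5
5   truck    Ivy   17          22
2   truck    Yui   12          17
0     van    Yui   11          16
4     van    Ivy   11          16
6     van    Tom    9          14
1     suv    Ivy    7          12
3     suv    Yui    0           5
filter rows where vehicle in ['van', 'suv']:
  vehicle driver  tip  tip_plus_5
0     van    Yui   11          16
4     van    Ivy   11          16
6     van    Tom    9          14
1     suv    Ivy    7          12
3     suv    Yui    0           5
add column tip_times_tip_plus_5 = t['tip'] * t['tip_plus_5']:
  vehicle driver  tip  tip_plus_5  tip_times_tip_plus_5
0     van    Yui   11          16                   176
4     van    Ivy   11          16                   176
6     van    Tom    9          14                   126
1     suv    Ivy    7          12                    84
3     suv    Yui    0           5                     0
Reading off the mean of column 'tip_times_tip_plus_5', we get 112.4.

112.4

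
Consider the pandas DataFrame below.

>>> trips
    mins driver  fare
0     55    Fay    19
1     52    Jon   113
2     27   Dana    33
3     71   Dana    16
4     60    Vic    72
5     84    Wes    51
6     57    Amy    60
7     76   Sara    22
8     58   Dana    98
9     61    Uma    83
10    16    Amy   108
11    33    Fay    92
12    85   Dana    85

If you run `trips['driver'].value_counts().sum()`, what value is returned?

13

value_counts of driver:
driver
Dana    4
Fay     2
Amy     2
Jon     1
Vic     1
Wes     1
Sara    1
Uma     1
Name: count, dtype: int64
sum of the resulting series → 13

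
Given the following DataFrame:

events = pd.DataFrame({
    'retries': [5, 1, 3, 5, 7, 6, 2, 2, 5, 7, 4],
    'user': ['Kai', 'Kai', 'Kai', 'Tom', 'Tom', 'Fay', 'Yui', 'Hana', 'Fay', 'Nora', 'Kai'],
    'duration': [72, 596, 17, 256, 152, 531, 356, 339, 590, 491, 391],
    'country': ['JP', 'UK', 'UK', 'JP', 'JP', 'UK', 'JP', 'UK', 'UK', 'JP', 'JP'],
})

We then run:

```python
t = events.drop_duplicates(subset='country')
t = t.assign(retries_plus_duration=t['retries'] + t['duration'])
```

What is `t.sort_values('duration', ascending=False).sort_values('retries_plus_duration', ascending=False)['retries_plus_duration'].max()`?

drop duplicate country (keep=first):
   retries user  duration country
0        5  Kai        72      JP
1        1  Kai       596      UK
add column retries_plus_duration = t['retries'] + t['duration']:
   retries user  duration country  retries_plus_duration
0        5  Kai        72      JP                     77
1        1  Kai       596      UK                    597
sort by duration descending:
   retries user  duration country  retries_plus_duration
1        1  Kai       596      UK                    597
0        5  Kai        72      JP                     77
sort by retries_plus_duration descending:
   retries user  duration country  retries_plus_duration
1        1  Kai       596      UK                    597
0        5  Kai        72      JP                     77
So max() = 597.

597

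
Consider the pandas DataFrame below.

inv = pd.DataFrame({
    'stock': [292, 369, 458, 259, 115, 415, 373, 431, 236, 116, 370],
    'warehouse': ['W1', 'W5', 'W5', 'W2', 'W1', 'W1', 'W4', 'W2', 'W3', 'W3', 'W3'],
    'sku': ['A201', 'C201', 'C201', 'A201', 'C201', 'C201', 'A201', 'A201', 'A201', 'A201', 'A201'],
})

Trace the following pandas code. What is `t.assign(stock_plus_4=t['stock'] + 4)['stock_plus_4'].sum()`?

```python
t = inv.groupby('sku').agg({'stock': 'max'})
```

group by sku, max of stock:
      stock
sku        
A201    431
C201    458
add column stock_plus_4 = t['stock'] + 4:
      stock  stock_plus_4
sku                      
A201    431           435
C201    458           462
sum of column 'stock_plus_4' → 897

897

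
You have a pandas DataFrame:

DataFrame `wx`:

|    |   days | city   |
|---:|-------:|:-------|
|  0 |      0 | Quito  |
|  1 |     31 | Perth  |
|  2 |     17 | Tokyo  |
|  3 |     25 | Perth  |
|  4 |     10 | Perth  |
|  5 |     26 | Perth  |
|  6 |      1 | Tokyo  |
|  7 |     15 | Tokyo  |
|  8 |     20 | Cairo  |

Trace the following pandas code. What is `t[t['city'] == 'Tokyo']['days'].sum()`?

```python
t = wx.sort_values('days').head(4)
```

16

sort by days:
   days   city
0     0  Quito
6     1  Tokyo
4    10  Perth
7    15  Tokyo
2    17  Tokyo
8    20  Cairo
3    25  Perth
5    26  Perth
1    31  Perth
take first 4 rows:
   days   city
0     0  Quito
6     1  Tokyo
4    10  Perth
7    15  Tokyo
filter rows where city == 'Tokyo':
   days   city
6     1  Tokyo
7    15  Tokyo
Then the sum of column 'days': 16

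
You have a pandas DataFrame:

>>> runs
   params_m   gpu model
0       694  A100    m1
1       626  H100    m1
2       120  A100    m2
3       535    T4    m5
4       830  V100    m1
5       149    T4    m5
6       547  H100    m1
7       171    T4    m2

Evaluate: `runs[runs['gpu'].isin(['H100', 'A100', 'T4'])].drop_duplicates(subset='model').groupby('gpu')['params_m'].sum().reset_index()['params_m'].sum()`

1349

filter rows where gpu in ['H100', 'A100', 'T4']:
   params_m   gpu model
0       694  A100    m1
1       626  H100    m1
2       120  A100    m2
3       535    T4    m5
5       149    T4    m5
6       547  H100    m1
7       171    T4    m2
drop duplicate model (keep=first):
   params_m   gpu model
0       694  A100    m1
2       120  A100    m2
3       535    T4    m5
group by gpu, sum of params_m:
gpu
A100    814
T4      535
Name: params_m, dtype: int64
reset_index():
    gpu  params_m
0  A100       814
1    T4       535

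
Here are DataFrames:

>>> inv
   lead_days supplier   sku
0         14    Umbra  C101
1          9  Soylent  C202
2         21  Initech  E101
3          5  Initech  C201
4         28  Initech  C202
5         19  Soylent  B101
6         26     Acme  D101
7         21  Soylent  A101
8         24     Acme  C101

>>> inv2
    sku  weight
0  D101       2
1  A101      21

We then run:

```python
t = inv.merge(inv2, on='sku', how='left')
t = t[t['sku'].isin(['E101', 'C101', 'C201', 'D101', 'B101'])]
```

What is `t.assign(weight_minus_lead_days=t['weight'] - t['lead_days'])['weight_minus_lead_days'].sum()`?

-24.0

merge on 'sku' (how='left') → 9 rows:
   lead_days supplier   sku  weight
0         14    Umbra  C101     NaN
1          9  Soylent  C202     NaN
2         21  Initech  E101     NaN
3          5  Initech  C201     NaN
4         28  Initech  C202     NaN
5         19  Soylent  B101     NaN
6         26     Acme  D101     2.0
7         21  Soylent  A101    21.0
8         24     Acme  C101     NaN
filter rows where sku in ['E101', 'C101', 'C201', 'D101', 'B101']:
   lead_days supplier   sku  weight
0         14    Umbra  C101     NaN
2         21  Initech  E101     NaN
3          5  Initech  C201     NaN
5         19  Soylent  B101     NaN
6         26     Acme  D101     2.0
8         24     Acme  C101     NaN
add column weight_minus_lead_days = t['weight'] - t['lead_days']:
   lead_days supplier   sku  weight  weight_minus_lead_days
0         14    Umbra  C101     NaN                     NaN
2         21  Initech  E101     NaN                     NaN
3          5  Initech  C201     NaN                     NaN
5         19  Soylent  B101     NaN                     NaN
6         26     Acme  D101     2.0                   -24.0
8         24     Acme  C101     NaN                     NaN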